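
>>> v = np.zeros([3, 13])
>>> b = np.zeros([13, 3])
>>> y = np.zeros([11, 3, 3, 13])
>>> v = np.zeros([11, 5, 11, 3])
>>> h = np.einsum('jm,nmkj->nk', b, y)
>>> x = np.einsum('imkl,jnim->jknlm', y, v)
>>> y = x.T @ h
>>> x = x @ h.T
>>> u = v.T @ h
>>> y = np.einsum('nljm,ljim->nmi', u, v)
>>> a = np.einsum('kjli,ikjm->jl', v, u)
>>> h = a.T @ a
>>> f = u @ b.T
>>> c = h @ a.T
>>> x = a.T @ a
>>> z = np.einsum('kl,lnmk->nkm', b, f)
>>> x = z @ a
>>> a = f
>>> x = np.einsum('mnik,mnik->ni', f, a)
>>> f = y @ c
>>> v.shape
(11, 5, 11, 3)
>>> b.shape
(13, 3)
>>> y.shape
(3, 3, 11)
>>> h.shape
(11, 11)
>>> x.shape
(11, 5)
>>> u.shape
(3, 11, 5, 3)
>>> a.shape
(3, 11, 5, 13)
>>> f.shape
(3, 3, 5)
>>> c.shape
(11, 5)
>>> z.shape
(11, 13, 5)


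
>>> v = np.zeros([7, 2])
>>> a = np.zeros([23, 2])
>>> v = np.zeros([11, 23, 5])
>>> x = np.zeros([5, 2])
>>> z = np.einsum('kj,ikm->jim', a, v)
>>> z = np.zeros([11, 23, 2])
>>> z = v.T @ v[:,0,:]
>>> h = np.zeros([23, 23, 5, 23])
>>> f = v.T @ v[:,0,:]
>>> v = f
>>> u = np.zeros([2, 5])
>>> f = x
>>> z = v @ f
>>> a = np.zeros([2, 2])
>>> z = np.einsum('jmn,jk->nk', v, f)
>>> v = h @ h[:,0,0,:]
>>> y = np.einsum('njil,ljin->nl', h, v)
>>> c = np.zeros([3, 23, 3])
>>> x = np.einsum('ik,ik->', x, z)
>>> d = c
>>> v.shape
(23, 23, 5, 23)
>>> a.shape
(2, 2)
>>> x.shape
()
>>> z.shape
(5, 2)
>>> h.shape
(23, 23, 5, 23)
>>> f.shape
(5, 2)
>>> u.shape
(2, 5)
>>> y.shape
(23, 23)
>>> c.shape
(3, 23, 3)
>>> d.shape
(3, 23, 3)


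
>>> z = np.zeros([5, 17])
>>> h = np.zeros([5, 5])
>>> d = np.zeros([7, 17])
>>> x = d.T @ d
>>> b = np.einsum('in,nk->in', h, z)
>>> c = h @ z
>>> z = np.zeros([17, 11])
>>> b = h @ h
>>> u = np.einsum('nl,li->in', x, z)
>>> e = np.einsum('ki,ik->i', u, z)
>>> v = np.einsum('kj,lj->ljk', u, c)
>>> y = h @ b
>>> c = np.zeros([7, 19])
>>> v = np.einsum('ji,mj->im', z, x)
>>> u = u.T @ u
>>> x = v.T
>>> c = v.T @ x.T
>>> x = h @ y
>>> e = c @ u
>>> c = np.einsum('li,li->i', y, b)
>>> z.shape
(17, 11)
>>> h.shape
(5, 5)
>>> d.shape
(7, 17)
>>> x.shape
(5, 5)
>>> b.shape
(5, 5)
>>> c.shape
(5,)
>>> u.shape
(17, 17)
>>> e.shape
(17, 17)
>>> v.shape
(11, 17)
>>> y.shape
(5, 5)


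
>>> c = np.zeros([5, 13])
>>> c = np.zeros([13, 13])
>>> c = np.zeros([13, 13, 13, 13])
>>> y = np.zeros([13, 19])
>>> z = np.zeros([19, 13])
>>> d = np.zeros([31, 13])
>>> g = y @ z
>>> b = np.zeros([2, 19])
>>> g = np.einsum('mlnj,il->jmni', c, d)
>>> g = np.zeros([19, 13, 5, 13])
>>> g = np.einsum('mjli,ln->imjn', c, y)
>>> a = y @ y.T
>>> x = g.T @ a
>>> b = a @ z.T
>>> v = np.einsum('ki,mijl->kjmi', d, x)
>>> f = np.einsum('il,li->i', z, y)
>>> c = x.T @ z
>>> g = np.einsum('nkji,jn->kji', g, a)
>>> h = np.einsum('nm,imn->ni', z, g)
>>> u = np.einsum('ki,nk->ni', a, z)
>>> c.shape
(13, 13, 13, 13)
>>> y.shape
(13, 19)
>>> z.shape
(19, 13)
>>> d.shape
(31, 13)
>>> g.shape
(13, 13, 19)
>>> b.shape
(13, 19)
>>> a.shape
(13, 13)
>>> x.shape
(19, 13, 13, 13)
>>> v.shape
(31, 13, 19, 13)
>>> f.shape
(19,)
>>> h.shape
(19, 13)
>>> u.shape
(19, 13)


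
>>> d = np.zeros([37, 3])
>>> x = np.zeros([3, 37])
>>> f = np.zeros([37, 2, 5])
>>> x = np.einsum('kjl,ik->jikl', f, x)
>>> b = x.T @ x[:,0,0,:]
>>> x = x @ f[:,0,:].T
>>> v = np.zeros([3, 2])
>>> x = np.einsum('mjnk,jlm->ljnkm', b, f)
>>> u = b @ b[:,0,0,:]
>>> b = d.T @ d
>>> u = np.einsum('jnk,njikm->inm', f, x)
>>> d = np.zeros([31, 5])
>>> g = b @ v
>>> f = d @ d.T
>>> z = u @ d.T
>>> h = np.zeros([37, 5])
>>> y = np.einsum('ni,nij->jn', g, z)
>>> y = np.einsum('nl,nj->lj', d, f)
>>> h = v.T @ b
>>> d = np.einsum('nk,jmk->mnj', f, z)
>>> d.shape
(2, 31, 3)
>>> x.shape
(2, 37, 3, 5, 5)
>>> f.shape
(31, 31)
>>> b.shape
(3, 3)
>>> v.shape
(3, 2)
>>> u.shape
(3, 2, 5)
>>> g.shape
(3, 2)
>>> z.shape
(3, 2, 31)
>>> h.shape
(2, 3)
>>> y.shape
(5, 31)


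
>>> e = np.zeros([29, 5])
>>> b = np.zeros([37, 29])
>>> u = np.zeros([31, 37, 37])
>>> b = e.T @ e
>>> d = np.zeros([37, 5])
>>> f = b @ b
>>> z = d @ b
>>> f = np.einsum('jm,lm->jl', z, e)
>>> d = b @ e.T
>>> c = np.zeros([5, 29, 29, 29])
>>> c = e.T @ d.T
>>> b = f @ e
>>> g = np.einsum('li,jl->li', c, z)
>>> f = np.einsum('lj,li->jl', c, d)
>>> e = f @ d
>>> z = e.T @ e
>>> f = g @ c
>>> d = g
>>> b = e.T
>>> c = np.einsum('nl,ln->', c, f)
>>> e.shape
(5, 29)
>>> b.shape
(29, 5)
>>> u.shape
(31, 37, 37)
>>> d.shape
(5, 5)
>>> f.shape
(5, 5)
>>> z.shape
(29, 29)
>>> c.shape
()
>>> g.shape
(5, 5)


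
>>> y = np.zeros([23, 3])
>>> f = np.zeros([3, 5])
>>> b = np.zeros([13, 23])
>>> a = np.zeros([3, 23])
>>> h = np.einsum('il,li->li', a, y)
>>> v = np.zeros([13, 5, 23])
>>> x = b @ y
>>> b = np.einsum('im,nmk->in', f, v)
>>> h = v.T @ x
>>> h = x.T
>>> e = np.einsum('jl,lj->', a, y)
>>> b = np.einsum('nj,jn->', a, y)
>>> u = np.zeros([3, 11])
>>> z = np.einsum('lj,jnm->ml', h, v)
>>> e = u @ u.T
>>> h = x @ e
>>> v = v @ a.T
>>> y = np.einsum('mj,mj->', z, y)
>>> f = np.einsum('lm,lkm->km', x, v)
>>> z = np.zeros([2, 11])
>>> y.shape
()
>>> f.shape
(5, 3)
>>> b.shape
()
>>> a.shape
(3, 23)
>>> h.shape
(13, 3)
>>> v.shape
(13, 5, 3)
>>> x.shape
(13, 3)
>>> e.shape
(3, 3)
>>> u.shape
(3, 11)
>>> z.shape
(2, 11)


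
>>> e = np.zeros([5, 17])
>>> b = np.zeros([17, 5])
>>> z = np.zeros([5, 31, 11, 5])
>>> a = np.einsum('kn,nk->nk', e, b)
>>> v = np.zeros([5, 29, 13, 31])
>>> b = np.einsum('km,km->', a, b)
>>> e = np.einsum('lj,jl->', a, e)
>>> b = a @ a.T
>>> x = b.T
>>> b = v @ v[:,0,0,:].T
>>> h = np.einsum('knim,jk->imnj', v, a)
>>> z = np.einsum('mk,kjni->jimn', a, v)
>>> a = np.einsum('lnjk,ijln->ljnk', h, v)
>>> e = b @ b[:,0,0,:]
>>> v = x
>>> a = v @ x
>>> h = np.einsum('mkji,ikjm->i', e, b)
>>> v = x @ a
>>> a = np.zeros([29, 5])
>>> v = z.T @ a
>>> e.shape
(5, 29, 13, 5)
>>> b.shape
(5, 29, 13, 5)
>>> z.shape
(29, 31, 17, 13)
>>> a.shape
(29, 5)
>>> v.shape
(13, 17, 31, 5)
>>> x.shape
(17, 17)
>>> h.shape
(5,)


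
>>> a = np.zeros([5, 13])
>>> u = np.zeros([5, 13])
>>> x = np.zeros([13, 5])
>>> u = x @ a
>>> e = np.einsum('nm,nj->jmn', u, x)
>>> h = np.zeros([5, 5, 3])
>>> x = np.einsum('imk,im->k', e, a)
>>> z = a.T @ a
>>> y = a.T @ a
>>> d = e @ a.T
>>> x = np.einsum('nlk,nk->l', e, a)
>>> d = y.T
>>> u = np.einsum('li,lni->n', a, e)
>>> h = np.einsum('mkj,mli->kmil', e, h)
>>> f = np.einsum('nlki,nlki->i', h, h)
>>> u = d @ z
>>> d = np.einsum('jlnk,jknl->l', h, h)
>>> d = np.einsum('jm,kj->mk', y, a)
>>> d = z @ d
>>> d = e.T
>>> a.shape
(5, 13)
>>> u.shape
(13, 13)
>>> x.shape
(13,)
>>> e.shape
(5, 13, 13)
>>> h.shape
(13, 5, 3, 5)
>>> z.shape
(13, 13)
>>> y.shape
(13, 13)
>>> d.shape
(13, 13, 5)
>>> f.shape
(5,)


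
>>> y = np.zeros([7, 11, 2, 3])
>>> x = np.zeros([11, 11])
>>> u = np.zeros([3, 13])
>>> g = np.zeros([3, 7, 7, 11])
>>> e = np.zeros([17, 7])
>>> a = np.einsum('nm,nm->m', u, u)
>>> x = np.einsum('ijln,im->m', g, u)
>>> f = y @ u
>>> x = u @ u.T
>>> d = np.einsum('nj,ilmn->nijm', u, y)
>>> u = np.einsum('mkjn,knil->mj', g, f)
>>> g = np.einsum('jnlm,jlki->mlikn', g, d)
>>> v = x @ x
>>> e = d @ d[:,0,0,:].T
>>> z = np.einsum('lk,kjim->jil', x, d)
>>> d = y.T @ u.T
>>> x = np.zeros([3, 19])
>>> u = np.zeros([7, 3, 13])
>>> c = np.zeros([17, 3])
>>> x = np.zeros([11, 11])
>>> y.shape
(7, 11, 2, 3)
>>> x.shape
(11, 11)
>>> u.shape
(7, 3, 13)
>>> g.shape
(11, 7, 2, 13, 7)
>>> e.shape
(3, 7, 13, 3)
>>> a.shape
(13,)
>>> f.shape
(7, 11, 2, 13)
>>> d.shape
(3, 2, 11, 3)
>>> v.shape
(3, 3)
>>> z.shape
(7, 13, 3)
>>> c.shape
(17, 3)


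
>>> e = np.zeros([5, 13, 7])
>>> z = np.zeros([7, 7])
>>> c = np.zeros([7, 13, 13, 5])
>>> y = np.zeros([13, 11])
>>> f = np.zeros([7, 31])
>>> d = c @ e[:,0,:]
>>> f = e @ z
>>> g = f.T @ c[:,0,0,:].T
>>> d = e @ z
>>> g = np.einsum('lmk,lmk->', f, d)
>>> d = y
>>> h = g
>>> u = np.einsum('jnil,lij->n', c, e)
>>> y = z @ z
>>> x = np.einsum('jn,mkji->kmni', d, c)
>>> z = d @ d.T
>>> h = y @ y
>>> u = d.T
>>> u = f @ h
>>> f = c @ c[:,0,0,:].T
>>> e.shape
(5, 13, 7)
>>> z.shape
(13, 13)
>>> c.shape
(7, 13, 13, 5)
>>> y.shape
(7, 7)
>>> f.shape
(7, 13, 13, 7)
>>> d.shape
(13, 11)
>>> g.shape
()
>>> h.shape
(7, 7)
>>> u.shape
(5, 13, 7)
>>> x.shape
(13, 7, 11, 5)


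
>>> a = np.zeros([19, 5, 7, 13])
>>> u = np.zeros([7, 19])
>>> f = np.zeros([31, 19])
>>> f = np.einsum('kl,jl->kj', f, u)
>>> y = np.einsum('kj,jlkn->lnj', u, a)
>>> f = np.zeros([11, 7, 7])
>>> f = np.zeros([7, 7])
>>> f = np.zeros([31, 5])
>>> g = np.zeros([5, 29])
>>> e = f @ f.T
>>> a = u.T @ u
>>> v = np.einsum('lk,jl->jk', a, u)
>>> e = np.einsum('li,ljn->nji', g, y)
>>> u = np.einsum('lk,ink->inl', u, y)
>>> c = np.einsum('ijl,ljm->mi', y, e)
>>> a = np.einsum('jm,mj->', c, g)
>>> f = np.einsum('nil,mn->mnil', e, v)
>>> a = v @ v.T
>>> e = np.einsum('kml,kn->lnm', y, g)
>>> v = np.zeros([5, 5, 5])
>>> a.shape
(7, 7)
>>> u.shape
(5, 13, 7)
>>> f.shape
(7, 19, 13, 29)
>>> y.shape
(5, 13, 19)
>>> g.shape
(5, 29)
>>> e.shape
(19, 29, 13)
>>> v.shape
(5, 5, 5)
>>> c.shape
(29, 5)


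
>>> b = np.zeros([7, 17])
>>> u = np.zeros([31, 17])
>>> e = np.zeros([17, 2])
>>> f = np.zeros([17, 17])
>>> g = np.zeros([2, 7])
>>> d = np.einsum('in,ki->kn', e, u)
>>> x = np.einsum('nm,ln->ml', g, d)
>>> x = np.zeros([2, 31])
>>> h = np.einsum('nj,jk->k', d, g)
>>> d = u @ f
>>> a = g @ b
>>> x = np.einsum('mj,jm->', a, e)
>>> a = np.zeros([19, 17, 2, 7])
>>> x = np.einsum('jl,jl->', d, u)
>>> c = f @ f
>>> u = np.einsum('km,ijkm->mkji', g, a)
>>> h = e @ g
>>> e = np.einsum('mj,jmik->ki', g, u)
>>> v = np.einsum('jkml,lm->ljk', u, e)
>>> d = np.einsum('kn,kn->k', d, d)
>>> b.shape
(7, 17)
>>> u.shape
(7, 2, 17, 19)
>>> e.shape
(19, 17)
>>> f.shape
(17, 17)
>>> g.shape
(2, 7)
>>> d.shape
(31,)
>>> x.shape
()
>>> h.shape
(17, 7)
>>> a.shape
(19, 17, 2, 7)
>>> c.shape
(17, 17)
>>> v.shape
(19, 7, 2)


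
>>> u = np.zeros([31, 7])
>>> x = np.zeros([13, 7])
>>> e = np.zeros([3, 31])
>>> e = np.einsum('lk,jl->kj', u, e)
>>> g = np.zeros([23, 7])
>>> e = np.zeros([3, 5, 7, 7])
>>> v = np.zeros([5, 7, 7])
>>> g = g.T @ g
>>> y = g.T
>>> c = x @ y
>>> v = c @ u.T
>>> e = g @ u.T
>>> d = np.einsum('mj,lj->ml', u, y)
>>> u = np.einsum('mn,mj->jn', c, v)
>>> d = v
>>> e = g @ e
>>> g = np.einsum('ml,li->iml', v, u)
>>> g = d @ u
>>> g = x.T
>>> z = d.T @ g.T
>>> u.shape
(31, 7)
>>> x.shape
(13, 7)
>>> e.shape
(7, 31)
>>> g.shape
(7, 13)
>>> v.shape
(13, 31)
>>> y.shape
(7, 7)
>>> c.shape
(13, 7)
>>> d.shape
(13, 31)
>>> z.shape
(31, 7)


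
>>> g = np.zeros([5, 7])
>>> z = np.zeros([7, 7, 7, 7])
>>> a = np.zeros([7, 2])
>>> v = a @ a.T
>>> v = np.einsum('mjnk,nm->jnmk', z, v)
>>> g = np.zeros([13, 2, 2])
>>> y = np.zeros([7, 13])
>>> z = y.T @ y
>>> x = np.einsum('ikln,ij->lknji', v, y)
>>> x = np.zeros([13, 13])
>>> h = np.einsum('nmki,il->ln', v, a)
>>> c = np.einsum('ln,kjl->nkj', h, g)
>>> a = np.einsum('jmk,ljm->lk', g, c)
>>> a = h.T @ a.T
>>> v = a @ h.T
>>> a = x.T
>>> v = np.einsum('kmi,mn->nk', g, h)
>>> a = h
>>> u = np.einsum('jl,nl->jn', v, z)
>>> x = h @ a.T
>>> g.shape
(13, 2, 2)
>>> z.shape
(13, 13)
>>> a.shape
(2, 7)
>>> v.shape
(7, 13)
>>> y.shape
(7, 13)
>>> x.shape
(2, 2)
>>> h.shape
(2, 7)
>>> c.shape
(7, 13, 2)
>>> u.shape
(7, 13)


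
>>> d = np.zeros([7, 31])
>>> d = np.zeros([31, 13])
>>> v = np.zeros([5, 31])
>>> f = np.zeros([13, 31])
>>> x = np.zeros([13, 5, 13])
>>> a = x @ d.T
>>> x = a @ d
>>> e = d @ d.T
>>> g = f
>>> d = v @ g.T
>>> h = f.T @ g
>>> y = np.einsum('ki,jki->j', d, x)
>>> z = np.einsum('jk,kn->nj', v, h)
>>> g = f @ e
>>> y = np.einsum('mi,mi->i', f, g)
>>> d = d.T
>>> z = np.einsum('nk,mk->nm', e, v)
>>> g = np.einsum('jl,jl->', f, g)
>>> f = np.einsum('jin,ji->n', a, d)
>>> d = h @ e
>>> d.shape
(31, 31)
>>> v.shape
(5, 31)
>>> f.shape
(31,)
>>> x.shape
(13, 5, 13)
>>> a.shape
(13, 5, 31)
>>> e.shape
(31, 31)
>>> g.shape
()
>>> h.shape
(31, 31)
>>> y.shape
(31,)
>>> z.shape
(31, 5)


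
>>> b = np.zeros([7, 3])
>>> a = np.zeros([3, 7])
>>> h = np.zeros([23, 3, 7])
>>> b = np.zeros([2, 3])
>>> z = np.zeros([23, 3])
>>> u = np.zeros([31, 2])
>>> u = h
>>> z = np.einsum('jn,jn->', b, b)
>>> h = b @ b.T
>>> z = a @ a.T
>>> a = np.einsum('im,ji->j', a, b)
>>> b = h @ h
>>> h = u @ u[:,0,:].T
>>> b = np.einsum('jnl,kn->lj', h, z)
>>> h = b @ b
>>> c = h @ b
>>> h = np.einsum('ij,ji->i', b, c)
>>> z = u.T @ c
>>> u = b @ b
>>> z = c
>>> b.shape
(23, 23)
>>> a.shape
(2,)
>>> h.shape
(23,)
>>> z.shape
(23, 23)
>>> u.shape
(23, 23)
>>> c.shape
(23, 23)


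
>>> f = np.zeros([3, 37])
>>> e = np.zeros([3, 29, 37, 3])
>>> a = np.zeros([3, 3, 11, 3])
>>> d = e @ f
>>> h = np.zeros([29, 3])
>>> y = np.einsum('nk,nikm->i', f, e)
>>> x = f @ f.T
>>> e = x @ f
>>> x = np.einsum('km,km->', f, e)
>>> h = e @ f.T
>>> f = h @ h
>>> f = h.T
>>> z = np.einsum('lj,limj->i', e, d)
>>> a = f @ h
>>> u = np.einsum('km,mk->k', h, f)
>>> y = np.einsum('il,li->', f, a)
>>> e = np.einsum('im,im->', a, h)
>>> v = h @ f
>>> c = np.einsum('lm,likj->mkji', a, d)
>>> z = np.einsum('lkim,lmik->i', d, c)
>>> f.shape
(3, 3)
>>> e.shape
()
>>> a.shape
(3, 3)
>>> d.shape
(3, 29, 37, 37)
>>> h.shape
(3, 3)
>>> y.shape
()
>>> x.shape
()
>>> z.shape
(37,)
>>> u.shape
(3,)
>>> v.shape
(3, 3)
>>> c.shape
(3, 37, 37, 29)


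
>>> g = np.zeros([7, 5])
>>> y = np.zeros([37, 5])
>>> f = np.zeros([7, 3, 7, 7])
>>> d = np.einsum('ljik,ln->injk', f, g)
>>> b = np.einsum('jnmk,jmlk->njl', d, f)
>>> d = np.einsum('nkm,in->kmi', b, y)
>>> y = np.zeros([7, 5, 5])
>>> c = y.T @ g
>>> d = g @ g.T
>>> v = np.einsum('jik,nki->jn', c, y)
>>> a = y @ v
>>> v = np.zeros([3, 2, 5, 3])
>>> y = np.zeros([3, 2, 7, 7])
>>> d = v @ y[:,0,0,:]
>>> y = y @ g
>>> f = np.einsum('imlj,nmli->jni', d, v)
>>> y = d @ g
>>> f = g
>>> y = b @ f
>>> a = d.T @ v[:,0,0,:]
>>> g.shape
(7, 5)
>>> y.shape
(5, 7, 5)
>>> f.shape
(7, 5)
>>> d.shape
(3, 2, 5, 7)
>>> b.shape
(5, 7, 7)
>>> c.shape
(5, 5, 5)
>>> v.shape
(3, 2, 5, 3)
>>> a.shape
(7, 5, 2, 3)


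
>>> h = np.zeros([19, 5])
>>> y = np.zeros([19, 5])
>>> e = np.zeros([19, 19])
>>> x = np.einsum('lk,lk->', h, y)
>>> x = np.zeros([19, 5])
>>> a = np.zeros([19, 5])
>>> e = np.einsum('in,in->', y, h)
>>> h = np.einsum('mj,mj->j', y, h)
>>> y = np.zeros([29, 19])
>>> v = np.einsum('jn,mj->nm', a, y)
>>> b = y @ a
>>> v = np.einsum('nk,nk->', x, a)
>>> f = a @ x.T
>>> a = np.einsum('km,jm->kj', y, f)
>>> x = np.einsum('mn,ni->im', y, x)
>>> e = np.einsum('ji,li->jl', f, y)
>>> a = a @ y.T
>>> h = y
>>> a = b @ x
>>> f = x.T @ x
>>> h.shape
(29, 19)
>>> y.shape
(29, 19)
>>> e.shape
(19, 29)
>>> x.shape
(5, 29)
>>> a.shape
(29, 29)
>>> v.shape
()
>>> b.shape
(29, 5)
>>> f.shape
(29, 29)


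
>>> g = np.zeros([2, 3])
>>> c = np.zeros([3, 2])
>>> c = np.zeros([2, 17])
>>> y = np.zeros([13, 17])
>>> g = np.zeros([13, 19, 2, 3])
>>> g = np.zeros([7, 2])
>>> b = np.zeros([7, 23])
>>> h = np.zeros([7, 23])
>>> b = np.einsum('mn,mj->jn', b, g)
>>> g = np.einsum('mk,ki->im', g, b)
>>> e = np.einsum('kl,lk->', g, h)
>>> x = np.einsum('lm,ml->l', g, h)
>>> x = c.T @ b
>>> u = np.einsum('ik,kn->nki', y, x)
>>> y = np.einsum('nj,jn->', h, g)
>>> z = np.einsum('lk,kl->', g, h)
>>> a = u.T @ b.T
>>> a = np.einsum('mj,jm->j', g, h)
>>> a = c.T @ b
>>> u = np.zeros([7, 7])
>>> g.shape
(23, 7)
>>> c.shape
(2, 17)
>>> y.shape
()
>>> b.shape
(2, 23)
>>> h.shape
(7, 23)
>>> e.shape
()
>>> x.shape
(17, 23)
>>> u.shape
(7, 7)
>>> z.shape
()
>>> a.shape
(17, 23)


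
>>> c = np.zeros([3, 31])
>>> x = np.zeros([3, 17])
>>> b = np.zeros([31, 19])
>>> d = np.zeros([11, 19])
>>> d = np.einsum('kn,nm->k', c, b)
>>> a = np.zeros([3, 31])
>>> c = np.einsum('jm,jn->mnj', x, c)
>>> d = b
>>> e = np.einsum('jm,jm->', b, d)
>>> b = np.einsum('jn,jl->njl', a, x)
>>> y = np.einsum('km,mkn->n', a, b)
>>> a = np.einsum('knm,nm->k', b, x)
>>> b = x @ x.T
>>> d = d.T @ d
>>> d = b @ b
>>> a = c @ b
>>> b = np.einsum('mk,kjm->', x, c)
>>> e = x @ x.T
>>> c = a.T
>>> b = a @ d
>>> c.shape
(3, 31, 17)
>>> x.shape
(3, 17)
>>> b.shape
(17, 31, 3)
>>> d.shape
(3, 3)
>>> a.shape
(17, 31, 3)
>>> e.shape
(3, 3)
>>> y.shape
(17,)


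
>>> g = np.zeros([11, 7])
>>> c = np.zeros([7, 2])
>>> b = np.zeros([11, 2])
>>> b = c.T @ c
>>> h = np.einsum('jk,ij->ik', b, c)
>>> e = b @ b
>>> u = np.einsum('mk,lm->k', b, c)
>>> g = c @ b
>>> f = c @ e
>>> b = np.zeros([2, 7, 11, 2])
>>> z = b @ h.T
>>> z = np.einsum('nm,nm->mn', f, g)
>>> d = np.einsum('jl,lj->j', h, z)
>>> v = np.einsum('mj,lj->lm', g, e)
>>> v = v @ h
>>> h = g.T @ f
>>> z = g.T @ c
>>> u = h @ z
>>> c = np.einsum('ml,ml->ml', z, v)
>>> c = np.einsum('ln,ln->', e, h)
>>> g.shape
(7, 2)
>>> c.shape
()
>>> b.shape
(2, 7, 11, 2)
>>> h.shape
(2, 2)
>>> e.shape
(2, 2)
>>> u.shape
(2, 2)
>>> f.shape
(7, 2)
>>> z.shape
(2, 2)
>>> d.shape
(7,)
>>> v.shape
(2, 2)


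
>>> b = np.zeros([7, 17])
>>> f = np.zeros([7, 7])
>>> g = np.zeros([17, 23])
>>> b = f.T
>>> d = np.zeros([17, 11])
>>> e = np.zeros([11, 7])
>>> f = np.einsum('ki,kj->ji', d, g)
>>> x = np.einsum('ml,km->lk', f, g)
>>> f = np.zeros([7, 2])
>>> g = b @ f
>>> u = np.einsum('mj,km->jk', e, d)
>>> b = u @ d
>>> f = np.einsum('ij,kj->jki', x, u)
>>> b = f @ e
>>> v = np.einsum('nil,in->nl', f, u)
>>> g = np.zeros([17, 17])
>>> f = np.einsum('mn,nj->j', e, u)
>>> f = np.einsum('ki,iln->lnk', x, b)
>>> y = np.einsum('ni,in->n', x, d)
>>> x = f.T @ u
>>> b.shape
(17, 7, 7)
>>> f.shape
(7, 7, 11)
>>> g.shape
(17, 17)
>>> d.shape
(17, 11)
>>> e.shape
(11, 7)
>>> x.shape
(11, 7, 17)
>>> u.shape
(7, 17)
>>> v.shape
(17, 11)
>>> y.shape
(11,)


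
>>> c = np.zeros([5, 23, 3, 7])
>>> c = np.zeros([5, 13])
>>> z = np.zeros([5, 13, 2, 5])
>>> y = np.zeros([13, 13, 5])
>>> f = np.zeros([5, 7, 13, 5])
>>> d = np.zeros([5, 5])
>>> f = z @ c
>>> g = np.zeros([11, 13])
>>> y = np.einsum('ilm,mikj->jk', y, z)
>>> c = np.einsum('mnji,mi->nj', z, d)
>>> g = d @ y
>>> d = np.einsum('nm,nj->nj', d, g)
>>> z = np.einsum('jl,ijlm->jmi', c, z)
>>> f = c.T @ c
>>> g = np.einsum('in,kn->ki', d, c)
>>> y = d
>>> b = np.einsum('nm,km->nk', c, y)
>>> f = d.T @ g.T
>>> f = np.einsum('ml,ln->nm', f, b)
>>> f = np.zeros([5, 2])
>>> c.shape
(13, 2)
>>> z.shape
(13, 5, 5)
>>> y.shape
(5, 2)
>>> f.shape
(5, 2)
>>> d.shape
(5, 2)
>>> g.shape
(13, 5)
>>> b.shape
(13, 5)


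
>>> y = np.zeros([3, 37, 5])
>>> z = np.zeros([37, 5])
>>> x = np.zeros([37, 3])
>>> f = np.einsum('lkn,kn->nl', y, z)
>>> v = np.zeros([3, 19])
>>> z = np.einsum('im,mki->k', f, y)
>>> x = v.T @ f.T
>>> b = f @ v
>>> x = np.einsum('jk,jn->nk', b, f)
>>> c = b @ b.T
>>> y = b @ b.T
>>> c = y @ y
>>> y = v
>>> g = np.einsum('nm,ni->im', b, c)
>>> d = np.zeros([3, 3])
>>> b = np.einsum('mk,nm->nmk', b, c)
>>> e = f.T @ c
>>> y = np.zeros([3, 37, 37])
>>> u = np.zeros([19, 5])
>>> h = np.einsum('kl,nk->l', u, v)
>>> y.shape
(3, 37, 37)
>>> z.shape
(37,)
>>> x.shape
(3, 19)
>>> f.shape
(5, 3)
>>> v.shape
(3, 19)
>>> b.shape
(5, 5, 19)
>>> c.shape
(5, 5)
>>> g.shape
(5, 19)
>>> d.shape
(3, 3)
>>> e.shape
(3, 5)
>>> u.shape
(19, 5)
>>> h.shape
(5,)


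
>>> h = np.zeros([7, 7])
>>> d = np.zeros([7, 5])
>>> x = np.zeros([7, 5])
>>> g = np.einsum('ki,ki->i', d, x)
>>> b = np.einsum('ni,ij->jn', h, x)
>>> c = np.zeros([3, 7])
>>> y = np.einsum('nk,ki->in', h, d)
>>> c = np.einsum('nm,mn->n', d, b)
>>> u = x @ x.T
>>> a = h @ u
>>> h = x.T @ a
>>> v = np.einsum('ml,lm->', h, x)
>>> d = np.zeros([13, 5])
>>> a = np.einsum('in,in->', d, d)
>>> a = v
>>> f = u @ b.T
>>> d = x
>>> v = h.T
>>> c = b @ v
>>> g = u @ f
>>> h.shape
(5, 7)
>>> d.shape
(7, 5)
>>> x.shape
(7, 5)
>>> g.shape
(7, 5)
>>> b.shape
(5, 7)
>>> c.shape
(5, 5)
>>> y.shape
(5, 7)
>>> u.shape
(7, 7)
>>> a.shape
()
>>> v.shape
(7, 5)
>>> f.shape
(7, 5)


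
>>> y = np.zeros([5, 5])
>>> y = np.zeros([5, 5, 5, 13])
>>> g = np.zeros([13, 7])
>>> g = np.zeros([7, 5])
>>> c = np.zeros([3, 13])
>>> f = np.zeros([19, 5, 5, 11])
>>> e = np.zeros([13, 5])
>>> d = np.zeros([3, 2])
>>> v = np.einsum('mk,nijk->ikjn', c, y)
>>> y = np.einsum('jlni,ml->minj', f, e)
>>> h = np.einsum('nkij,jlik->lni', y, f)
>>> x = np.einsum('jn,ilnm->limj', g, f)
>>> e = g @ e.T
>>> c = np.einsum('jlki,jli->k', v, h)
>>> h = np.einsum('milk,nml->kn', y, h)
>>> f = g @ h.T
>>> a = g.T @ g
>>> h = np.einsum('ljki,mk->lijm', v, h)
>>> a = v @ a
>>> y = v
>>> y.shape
(5, 13, 5, 5)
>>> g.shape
(7, 5)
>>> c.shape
(5,)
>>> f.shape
(7, 19)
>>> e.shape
(7, 13)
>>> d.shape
(3, 2)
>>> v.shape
(5, 13, 5, 5)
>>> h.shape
(5, 5, 13, 19)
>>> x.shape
(5, 19, 11, 7)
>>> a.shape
(5, 13, 5, 5)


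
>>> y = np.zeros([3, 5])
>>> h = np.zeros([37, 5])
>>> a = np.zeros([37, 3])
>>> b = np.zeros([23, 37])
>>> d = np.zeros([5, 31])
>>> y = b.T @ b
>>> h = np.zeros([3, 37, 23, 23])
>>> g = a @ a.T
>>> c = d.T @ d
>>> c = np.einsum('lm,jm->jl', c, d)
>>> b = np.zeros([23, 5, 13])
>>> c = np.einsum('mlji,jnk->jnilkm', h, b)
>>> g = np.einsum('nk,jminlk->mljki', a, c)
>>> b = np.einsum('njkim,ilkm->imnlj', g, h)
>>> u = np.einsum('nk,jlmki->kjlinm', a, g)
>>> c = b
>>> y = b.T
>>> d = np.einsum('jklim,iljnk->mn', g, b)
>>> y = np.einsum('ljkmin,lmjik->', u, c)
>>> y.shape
()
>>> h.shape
(3, 37, 23, 23)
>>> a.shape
(37, 3)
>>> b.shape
(3, 23, 5, 37, 13)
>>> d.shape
(23, 37)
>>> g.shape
(5, 13, 23, 3, 23)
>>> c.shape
(3, 23, 5, 37, 13)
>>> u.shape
(3, 5, 13, 23, 37, 23)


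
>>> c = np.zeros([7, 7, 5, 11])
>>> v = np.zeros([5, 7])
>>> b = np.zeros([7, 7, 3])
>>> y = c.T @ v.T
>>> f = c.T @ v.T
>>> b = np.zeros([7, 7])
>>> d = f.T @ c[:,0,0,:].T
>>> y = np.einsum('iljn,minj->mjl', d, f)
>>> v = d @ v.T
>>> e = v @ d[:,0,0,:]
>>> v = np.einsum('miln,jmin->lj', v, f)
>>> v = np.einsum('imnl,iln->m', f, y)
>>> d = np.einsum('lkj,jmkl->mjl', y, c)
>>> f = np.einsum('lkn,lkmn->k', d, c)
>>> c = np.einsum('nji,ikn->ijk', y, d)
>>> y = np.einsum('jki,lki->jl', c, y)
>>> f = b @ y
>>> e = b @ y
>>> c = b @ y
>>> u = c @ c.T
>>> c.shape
(7, 11)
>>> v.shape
(5,)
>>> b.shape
(7, 7)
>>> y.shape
(7, 11)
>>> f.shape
(7, 11)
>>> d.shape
(7, 7, 11)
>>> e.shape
(7, 11)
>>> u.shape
(7, 7)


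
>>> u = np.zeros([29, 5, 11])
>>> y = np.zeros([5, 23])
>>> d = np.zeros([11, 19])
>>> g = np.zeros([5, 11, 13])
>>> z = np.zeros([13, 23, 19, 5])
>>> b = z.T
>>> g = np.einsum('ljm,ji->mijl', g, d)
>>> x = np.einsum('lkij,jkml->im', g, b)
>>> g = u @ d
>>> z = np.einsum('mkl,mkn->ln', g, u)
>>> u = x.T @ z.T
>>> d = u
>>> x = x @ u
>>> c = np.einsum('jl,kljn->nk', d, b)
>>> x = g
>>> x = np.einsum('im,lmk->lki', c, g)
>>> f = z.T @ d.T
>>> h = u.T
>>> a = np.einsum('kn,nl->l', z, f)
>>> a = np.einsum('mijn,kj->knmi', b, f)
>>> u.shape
(23, 19)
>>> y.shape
(5, 23)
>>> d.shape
(23, 19)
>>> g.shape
(29, 5, 19)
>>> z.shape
(19, 11)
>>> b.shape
(5, 19, 23, 13)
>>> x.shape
(29, 19, 13)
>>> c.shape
(13, 5)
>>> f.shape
(11, 23)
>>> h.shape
(19, 23)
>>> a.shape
(11, 13, 5, 19)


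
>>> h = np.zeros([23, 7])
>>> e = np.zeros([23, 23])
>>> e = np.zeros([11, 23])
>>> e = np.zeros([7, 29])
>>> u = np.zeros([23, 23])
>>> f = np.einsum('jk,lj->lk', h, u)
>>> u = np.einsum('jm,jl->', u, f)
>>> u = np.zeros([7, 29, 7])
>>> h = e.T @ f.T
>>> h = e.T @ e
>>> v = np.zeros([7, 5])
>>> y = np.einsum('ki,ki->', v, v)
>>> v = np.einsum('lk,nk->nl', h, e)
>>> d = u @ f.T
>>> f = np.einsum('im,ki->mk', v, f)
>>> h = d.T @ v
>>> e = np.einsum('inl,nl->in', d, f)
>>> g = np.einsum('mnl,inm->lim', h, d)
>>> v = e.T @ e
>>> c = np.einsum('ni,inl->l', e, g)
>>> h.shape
(23, 29, 29)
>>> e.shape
(7, 29)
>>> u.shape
(7, 29, 7)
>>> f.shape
(29, 23)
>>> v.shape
(29, 29)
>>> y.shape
()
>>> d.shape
(7, 29, 23)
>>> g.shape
(29, 7, 23)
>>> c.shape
(23,)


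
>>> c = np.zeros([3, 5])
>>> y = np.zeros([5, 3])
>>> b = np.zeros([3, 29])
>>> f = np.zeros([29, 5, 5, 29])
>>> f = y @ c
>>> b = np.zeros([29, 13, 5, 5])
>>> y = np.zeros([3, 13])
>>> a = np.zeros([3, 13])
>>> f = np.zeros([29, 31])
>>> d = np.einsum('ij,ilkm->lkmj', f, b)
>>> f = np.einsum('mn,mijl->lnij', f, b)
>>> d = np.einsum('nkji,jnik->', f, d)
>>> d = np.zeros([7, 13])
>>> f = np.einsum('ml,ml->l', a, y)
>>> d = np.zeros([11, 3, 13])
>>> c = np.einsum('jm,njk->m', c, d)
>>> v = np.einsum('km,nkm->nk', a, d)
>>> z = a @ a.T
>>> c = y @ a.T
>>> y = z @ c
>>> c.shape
(3, 3)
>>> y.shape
(3, 3)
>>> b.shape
(29, 13, 5, 5)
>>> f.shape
(13,)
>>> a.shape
(3, 13)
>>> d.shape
(11, 3, 13)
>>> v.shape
(11, 3)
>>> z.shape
(3, 3)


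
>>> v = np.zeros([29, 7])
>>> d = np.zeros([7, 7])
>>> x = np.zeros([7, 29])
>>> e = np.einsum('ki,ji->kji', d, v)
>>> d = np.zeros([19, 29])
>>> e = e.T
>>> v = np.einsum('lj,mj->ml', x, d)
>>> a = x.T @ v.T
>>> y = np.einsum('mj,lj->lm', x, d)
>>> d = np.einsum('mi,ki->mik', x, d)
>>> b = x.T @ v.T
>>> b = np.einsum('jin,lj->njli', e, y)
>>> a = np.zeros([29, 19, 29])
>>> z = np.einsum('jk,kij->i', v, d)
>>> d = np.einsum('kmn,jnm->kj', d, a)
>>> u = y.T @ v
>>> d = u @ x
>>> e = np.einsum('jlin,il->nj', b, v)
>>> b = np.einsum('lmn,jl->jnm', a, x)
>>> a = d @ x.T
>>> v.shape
(19, 7)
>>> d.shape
(7, 29)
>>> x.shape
(7, 29)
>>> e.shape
(29, 7)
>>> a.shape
(7, 7)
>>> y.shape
(19, 7)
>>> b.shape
(7, 29, 19)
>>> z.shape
(29,)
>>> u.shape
(7, 7)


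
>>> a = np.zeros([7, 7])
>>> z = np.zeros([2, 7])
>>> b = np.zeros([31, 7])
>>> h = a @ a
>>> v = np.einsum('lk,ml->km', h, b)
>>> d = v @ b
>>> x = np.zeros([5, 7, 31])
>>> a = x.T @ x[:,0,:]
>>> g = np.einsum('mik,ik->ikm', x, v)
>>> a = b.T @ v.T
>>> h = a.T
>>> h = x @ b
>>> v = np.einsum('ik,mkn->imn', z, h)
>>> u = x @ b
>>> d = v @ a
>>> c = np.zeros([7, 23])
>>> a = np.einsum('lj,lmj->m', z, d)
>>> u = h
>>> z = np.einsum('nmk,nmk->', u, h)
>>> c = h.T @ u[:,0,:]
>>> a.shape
(5,)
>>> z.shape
()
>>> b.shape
(31, 7)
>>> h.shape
(5, 7, 7)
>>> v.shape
(2, 5, 7)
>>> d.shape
(2, 5, 7)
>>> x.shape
(5, 7, 31)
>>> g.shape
(7, 31, 5)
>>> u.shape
(5, 7, 7)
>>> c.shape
(7, 7, 7)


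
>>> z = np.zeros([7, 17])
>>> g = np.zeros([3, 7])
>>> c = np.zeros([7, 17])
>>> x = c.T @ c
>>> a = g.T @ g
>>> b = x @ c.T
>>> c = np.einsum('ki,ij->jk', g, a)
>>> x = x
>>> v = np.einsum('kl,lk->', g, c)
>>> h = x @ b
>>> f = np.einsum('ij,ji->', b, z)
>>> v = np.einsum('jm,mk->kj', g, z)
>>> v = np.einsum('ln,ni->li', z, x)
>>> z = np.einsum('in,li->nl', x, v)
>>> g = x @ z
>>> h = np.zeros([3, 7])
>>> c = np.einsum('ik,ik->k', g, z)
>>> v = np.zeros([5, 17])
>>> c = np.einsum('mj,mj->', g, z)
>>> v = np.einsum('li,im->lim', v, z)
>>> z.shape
(17, 7)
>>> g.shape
(17, 7)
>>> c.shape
()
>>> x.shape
(17, 17)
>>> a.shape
(7, 7)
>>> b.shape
(17, 7)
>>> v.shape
(5, 17, 7)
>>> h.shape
(3, 7)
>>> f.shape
()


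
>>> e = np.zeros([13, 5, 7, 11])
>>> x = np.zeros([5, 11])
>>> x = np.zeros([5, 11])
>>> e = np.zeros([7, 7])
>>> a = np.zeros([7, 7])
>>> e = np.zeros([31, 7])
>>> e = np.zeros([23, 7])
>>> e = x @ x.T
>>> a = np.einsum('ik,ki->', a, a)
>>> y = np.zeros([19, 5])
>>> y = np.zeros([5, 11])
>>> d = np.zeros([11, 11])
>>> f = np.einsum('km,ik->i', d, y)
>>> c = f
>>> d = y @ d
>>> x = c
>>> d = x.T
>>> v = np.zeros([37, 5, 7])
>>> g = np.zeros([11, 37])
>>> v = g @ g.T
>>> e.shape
(5, 5)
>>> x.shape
(5,)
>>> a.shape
()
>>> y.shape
(5, 11)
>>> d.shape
(5,)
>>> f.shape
(5,)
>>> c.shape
(5,)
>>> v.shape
(11, 11)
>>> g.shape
(11, 37)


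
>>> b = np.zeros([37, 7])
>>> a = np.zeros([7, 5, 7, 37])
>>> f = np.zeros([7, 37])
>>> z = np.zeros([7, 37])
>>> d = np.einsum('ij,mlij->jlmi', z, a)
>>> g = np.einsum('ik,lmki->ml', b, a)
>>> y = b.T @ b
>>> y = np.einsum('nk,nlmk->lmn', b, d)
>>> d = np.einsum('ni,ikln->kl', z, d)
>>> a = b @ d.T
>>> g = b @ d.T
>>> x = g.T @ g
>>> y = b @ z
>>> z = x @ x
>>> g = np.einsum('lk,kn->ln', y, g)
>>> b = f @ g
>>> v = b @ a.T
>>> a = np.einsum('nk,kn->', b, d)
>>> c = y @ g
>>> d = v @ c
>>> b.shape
(7, 5)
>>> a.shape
()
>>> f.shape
(7, 37)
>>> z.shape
(5, 5)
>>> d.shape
(7, 5)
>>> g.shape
(37, 5)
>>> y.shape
(37, 37)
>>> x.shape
(5, 5)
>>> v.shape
(7, 37)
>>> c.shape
(37, 5)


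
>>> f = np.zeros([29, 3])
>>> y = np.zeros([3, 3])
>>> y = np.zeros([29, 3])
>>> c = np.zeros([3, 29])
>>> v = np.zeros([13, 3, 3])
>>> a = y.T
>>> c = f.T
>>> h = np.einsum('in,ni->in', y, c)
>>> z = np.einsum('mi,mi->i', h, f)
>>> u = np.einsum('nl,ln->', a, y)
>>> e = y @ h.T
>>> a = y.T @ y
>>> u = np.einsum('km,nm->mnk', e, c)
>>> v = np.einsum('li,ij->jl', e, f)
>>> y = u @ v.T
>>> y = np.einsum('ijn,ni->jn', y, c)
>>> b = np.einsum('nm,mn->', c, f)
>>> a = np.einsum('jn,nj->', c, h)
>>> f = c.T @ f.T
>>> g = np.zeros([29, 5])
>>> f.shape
(29, 29)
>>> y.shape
(3, 3)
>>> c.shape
(3, 29)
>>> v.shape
(3, 29)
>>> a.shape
()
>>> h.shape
(29, 3)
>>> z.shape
(3,)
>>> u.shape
(29, 3, 29)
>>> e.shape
(29, 29)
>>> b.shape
()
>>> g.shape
(29, 5)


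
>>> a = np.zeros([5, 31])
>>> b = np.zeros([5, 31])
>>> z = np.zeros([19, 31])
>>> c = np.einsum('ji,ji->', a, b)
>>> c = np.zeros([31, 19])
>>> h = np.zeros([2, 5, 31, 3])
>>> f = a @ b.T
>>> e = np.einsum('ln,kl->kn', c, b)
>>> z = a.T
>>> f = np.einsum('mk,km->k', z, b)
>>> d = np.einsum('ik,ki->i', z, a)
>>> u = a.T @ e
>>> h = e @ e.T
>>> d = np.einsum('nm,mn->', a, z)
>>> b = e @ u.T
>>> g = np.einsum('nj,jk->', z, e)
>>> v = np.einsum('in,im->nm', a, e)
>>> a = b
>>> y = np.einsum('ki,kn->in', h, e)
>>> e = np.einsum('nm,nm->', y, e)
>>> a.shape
(5, 31)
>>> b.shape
(5, 31)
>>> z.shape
(31, 5)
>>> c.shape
(31, 19)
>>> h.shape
(5, 5)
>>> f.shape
(5,)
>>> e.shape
()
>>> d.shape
()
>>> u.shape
(31, 19)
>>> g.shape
()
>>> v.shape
(31, 19)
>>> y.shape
(5, 19)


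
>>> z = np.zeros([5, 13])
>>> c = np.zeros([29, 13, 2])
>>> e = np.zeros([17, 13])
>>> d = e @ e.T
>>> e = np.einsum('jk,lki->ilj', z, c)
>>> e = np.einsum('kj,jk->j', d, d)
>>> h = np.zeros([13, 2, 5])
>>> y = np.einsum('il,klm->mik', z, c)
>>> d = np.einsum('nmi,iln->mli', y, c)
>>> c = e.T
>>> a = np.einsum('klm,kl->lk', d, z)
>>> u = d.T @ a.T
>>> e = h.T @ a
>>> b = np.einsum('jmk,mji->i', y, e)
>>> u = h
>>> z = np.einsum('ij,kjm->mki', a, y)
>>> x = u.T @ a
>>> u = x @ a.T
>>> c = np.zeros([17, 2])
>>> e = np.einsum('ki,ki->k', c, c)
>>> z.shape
(29, 2, 13)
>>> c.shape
(17, 2)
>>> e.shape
(17,)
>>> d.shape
(5, 13, 29)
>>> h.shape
(13, 2, 5)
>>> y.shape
(2, 5, 29)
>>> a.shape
(13, 5)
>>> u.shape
(5, 2, 13)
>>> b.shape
(5,)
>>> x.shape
(5, 2, 5)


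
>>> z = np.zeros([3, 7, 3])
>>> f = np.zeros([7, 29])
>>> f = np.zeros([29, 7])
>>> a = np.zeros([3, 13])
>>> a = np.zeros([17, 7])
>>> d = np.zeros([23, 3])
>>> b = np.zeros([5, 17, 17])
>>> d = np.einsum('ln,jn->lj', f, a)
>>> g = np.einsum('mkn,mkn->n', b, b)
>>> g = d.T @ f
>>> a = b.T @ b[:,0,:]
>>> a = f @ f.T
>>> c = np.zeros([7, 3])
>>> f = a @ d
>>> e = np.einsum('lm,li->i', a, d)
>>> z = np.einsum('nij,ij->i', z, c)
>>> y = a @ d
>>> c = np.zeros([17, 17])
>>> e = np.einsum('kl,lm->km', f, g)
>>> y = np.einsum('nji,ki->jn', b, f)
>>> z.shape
(7,)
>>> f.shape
(29, 17)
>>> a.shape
(29, 29)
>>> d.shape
(29, 17)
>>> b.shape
(5, 17, 17)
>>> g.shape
(17, 7)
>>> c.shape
(17, 17)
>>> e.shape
(29, 7)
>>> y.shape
(17, 5)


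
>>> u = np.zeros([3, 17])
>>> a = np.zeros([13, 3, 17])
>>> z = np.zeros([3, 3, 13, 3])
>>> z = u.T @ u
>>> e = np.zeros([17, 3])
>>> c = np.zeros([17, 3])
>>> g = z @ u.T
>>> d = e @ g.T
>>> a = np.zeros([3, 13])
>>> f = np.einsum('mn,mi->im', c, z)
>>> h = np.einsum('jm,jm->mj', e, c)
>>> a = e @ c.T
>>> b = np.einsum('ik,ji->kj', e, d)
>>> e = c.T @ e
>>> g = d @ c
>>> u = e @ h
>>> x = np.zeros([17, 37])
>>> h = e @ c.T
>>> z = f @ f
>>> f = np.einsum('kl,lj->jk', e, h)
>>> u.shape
(3, 17)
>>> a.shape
(17, 17)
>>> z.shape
(17, 17)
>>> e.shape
(3, 3)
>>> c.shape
(17, 3)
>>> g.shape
(17, 3)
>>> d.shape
(17, 17)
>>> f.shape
(17, 3)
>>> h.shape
(3, 17)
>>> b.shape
(3, 17)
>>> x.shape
(17, 37)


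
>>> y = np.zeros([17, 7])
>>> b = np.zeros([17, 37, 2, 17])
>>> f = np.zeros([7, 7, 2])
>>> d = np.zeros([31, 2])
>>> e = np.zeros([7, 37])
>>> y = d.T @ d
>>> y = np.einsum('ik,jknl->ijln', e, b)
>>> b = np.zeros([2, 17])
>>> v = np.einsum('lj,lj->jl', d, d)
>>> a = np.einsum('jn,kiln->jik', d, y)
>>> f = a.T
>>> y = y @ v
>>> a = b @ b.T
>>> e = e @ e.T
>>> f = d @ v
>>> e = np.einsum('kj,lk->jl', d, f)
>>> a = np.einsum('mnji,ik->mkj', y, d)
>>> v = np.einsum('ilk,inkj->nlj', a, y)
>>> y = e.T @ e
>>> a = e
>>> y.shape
(31, 31)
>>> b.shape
(2, 17)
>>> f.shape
(31, 31)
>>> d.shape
(31, 2)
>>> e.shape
(2, 31)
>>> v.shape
(17, 2, 31)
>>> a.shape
(2, 31)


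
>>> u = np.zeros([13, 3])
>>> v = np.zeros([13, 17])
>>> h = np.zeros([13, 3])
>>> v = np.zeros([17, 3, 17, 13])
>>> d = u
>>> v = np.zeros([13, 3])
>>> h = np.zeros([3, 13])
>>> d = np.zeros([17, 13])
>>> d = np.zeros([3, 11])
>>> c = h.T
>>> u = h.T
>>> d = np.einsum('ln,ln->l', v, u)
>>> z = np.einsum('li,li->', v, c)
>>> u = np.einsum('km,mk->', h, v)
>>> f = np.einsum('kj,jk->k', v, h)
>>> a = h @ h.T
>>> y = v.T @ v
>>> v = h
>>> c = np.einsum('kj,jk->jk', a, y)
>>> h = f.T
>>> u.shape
()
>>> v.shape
(3, 13)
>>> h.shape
(13,)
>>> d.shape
(13,)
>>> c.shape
(3, 3)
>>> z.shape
()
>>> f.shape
(13,)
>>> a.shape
(3, 3)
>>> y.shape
(3, 3)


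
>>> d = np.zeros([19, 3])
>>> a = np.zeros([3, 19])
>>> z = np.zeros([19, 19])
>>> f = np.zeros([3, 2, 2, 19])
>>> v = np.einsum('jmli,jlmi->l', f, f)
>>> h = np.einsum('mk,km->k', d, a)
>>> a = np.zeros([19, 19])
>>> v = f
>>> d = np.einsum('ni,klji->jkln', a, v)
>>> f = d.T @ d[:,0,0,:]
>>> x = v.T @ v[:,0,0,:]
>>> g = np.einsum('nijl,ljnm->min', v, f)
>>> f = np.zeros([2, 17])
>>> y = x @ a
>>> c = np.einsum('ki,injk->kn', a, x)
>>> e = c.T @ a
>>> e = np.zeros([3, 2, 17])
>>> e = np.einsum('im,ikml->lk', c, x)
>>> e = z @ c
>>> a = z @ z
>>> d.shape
(2, 3, 2, 19)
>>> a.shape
(19, 19)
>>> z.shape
(19, 19)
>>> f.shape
(2, 17)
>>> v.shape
(3, 2, 2, 19)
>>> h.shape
(3,)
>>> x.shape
(19, 2, 2, 19)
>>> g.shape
(19, 2, 3)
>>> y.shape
(19, 2, 2, 19)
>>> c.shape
(19, 2)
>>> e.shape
(19, 2)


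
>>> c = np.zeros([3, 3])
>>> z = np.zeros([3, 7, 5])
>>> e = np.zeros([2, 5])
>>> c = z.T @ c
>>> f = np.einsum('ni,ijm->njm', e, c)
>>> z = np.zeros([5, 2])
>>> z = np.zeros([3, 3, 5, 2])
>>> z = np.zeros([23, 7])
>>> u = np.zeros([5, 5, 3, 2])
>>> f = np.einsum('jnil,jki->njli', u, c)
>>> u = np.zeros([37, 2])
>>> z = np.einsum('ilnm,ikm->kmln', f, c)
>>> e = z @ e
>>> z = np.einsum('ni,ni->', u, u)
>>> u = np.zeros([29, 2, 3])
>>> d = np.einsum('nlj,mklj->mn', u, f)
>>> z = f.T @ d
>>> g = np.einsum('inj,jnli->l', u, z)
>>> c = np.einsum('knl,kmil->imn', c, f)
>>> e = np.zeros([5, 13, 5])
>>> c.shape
(2, 5, 7)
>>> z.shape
(3, 2, 5, 29)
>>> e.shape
(5, 13, 5)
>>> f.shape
(5, 5, 2, 3)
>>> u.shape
(29, 2, 3)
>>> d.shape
(5, 29)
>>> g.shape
(5,)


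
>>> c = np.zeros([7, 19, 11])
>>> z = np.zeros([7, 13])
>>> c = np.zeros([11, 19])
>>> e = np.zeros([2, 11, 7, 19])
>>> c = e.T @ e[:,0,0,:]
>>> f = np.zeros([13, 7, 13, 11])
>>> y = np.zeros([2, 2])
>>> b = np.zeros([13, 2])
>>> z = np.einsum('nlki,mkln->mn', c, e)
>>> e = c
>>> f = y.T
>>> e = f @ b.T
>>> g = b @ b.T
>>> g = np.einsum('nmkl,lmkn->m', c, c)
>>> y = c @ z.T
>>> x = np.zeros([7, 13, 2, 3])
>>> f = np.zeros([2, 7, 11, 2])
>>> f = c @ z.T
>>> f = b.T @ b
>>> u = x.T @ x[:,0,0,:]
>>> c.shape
(19, 7, 11, 19)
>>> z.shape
(2, 19)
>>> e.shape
(2, 13)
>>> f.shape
(2, 2)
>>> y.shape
(19, 7, 11, 2)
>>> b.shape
(13, 2)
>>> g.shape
(7,)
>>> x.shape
(7, 13, 2, 3)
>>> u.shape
(3, 2, 13, 3)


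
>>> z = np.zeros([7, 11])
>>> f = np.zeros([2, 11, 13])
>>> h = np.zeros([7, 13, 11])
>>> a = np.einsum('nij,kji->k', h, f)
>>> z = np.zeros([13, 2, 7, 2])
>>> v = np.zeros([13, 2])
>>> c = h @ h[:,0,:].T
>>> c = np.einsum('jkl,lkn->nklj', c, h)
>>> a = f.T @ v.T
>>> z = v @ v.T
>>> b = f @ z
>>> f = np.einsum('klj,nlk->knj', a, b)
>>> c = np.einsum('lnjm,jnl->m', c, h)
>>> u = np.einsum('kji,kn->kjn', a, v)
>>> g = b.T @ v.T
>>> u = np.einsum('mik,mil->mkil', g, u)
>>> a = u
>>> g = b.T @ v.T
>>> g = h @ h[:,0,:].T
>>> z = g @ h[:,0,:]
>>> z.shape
(7, 13, 11)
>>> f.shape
(13, 2, 13)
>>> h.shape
(7, 13, 11)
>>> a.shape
(13, 13, 11, 2)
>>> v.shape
(13, 2)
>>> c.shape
(7,)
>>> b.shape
(2, 11, 13)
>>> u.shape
(13, 13, 11, 2)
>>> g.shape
(7, 13, 7)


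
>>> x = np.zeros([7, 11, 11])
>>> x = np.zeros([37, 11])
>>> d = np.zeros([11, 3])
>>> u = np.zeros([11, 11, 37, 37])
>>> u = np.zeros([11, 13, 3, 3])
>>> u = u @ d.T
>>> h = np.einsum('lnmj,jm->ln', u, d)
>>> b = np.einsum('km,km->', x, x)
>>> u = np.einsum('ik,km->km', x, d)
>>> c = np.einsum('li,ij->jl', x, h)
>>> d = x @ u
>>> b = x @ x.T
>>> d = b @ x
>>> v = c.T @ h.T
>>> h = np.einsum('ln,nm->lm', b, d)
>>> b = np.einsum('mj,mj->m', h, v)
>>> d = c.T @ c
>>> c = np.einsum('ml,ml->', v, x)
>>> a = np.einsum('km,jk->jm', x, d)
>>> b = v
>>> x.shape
(37, 11)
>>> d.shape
(37, 37)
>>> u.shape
(11, 3)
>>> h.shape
(37, 11)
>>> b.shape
(37, 11)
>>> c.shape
()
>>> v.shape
(37, 11)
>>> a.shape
(37, 11)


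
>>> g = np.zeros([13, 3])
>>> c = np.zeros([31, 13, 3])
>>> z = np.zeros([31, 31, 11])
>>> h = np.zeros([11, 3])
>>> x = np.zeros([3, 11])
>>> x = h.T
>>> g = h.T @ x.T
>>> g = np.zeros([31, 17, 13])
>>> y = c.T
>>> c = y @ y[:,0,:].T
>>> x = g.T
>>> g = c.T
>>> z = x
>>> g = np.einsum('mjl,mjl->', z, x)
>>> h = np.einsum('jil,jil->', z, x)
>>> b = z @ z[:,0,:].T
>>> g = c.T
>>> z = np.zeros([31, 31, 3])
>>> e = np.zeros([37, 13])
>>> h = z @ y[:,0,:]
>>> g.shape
(3, 13, 3)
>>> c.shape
(3, 13, 3)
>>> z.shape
(31, 31, 3)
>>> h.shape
(31, 31, 31)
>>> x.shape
(13, 17, 31)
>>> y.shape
(3, 13, 31)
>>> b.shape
(13, 17, 13)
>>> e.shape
(37, 13)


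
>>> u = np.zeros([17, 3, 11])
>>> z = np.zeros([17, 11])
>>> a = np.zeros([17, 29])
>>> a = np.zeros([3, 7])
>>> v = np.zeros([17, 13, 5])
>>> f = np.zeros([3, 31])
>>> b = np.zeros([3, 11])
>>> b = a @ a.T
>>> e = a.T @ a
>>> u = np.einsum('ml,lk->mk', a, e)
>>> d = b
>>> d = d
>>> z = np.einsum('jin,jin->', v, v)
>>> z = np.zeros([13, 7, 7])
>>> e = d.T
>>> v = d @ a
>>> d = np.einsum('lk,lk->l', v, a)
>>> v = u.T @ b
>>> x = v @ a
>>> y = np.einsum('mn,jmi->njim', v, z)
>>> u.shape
(3, 7)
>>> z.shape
(13, 7, 7)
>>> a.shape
(3, 7)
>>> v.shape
(7, 3)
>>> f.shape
(3, 31)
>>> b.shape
(3, 3)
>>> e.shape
(3, 3)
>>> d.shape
(3,)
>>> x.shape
(7, 7)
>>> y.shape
(3, 13, 7, 7)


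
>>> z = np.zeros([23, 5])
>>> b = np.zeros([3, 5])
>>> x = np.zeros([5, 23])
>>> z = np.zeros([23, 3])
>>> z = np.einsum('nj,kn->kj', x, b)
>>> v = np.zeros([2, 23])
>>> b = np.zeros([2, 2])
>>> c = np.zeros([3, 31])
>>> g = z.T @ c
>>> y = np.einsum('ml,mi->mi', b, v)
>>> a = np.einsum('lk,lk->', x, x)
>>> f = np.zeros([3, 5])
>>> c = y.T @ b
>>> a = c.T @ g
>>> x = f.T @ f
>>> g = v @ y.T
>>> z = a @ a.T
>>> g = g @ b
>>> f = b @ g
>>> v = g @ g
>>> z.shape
(2, 2)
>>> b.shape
(2, 2)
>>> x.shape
(5, 5)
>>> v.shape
(2, 2)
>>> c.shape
(23, 2)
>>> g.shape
(2, 2)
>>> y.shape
(2, 23)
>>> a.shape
(2, 31)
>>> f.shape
(2, 2)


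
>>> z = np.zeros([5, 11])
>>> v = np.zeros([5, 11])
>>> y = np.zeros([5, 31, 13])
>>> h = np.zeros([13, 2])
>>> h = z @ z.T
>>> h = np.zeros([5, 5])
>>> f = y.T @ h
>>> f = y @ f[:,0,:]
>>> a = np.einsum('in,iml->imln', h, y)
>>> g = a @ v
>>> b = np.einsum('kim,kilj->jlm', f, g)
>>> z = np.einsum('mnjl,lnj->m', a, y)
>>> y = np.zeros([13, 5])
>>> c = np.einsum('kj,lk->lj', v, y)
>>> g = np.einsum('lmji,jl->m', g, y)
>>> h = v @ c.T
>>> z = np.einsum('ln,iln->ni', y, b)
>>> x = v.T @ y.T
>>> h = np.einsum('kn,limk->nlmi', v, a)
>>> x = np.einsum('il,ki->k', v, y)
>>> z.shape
(5, 11)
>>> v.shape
(5, 11)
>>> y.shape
(13, 5)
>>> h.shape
(11, 5, 13, 31)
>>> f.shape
(5, 31, 5)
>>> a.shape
(5, 31, 13, 5)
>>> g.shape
(31,)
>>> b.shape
(11, 13, 5)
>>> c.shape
(13, 11)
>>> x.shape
(13,)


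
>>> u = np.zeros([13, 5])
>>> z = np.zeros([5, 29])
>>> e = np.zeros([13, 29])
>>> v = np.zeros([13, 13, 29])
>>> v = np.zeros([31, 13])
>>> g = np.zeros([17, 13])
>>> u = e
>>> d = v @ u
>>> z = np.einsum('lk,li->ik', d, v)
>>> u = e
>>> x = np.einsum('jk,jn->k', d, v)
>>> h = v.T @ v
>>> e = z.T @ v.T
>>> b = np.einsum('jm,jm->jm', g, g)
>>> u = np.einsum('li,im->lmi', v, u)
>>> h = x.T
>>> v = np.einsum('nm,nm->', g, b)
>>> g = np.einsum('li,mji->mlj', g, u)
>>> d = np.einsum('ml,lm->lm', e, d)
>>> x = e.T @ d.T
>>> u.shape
(31, 29, 13)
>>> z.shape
(13, 29)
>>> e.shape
(29, 31)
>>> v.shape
()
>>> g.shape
(31, 17, 29)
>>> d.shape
(31, 29)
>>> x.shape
(31, 31)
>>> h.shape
(29,)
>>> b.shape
(17, 13)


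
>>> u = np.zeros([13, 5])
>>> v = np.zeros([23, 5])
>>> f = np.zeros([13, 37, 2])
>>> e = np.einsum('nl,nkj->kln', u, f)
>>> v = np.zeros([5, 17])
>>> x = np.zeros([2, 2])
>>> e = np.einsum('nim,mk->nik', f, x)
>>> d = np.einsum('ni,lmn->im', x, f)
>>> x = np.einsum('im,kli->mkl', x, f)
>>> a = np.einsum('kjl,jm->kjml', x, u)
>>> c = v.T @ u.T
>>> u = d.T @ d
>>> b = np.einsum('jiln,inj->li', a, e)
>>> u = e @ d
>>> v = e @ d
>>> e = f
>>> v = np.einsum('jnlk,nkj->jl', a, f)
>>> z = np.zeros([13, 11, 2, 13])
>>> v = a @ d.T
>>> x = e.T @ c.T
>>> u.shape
(13, 37, 37)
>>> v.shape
(2, 13, 5, 2)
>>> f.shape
(13, 37, 2)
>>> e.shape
(13, 37, 2)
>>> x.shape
(2, 37, 17)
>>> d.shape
(2, 37)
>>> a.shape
(2, 13, 5, 37)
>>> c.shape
(17, 13)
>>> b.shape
(5, 13)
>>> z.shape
(13, 11, 2, 13)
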